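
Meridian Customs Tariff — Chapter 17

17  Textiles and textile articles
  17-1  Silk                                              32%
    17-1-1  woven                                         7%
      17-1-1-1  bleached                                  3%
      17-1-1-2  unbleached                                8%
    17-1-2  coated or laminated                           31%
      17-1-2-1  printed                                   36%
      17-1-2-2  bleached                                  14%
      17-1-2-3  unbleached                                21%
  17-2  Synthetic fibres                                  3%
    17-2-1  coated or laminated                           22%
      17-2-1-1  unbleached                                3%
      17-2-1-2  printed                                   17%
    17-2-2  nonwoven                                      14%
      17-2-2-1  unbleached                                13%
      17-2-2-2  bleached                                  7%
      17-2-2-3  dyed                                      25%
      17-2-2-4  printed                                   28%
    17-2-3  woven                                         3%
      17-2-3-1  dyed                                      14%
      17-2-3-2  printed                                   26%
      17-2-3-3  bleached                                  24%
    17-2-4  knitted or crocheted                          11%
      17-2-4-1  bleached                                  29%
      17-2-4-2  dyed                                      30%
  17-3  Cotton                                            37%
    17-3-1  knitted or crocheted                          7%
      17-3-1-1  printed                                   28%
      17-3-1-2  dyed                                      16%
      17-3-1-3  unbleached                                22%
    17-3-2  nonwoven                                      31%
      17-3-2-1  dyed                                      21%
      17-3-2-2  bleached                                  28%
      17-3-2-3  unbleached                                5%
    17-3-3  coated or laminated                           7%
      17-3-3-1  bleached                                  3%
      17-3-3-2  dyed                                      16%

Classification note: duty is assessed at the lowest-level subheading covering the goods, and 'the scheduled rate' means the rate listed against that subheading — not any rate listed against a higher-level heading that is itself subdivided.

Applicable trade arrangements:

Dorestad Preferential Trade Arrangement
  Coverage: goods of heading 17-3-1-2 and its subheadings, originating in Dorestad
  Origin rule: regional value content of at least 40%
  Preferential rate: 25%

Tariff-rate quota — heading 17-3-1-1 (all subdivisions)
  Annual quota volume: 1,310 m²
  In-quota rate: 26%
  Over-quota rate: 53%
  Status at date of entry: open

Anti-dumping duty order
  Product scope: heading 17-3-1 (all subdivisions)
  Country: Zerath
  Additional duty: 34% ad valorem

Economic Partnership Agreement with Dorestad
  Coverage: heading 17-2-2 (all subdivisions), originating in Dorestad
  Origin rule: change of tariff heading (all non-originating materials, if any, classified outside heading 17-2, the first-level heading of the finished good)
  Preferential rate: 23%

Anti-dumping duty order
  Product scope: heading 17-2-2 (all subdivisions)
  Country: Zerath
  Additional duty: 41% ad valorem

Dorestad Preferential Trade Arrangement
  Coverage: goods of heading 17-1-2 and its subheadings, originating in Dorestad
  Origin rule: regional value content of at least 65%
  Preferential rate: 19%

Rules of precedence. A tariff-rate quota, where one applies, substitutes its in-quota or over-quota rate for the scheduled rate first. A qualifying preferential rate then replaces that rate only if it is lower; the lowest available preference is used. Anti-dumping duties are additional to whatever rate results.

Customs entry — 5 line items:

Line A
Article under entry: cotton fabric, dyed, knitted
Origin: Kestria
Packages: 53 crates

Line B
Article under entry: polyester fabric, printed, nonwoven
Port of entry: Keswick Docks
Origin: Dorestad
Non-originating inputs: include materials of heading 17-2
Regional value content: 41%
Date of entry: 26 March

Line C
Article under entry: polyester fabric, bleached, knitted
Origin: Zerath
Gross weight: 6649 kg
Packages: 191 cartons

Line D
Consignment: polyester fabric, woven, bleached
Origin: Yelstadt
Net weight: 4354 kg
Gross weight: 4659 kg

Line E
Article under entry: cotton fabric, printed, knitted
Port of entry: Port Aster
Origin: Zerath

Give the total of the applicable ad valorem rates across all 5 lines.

157%

Line A: cotton → 17-3; knitted → 17-3-1; dyed → 17-3-1-2. Scheduled 16%. No special measure applies. → 16%.
Line B: polyester → 17-2; nonwoven → 17-2-2; printed → 17-2-2-4. Scheduled 28%. Dorestad agreement on 17-3-1-2: 17-2-2-4 not covered; Dorestad agreement on 17-2-2: CTH not met; Dorestad agreement on 17-1-2: 17-2-2-4 not covered. → 28%.
Line C: polyester → 17-2; knitted → 17-2-4; bleached → 17-2-4-1. Scheduled 29%. No special measure applies. → 29%.
Line D: polyester → 17-2; woven → 17-2-3; bleached → 17-2-3-3. Scheduled 24%. No special measure applies. → 24%.
Line E: cotton → 17-3; knitted → 17-3-1; printed → 17-3-1-1. Scheduled 28%. quota on 17-3-1-1 open → in-quota 26%; anti-dumping (Zerath, 17-3-1): +34%; total 26% + 34% = 60%. → 60%.
Sum: 16% + 28% + 29% + 24% + 60% = 157%.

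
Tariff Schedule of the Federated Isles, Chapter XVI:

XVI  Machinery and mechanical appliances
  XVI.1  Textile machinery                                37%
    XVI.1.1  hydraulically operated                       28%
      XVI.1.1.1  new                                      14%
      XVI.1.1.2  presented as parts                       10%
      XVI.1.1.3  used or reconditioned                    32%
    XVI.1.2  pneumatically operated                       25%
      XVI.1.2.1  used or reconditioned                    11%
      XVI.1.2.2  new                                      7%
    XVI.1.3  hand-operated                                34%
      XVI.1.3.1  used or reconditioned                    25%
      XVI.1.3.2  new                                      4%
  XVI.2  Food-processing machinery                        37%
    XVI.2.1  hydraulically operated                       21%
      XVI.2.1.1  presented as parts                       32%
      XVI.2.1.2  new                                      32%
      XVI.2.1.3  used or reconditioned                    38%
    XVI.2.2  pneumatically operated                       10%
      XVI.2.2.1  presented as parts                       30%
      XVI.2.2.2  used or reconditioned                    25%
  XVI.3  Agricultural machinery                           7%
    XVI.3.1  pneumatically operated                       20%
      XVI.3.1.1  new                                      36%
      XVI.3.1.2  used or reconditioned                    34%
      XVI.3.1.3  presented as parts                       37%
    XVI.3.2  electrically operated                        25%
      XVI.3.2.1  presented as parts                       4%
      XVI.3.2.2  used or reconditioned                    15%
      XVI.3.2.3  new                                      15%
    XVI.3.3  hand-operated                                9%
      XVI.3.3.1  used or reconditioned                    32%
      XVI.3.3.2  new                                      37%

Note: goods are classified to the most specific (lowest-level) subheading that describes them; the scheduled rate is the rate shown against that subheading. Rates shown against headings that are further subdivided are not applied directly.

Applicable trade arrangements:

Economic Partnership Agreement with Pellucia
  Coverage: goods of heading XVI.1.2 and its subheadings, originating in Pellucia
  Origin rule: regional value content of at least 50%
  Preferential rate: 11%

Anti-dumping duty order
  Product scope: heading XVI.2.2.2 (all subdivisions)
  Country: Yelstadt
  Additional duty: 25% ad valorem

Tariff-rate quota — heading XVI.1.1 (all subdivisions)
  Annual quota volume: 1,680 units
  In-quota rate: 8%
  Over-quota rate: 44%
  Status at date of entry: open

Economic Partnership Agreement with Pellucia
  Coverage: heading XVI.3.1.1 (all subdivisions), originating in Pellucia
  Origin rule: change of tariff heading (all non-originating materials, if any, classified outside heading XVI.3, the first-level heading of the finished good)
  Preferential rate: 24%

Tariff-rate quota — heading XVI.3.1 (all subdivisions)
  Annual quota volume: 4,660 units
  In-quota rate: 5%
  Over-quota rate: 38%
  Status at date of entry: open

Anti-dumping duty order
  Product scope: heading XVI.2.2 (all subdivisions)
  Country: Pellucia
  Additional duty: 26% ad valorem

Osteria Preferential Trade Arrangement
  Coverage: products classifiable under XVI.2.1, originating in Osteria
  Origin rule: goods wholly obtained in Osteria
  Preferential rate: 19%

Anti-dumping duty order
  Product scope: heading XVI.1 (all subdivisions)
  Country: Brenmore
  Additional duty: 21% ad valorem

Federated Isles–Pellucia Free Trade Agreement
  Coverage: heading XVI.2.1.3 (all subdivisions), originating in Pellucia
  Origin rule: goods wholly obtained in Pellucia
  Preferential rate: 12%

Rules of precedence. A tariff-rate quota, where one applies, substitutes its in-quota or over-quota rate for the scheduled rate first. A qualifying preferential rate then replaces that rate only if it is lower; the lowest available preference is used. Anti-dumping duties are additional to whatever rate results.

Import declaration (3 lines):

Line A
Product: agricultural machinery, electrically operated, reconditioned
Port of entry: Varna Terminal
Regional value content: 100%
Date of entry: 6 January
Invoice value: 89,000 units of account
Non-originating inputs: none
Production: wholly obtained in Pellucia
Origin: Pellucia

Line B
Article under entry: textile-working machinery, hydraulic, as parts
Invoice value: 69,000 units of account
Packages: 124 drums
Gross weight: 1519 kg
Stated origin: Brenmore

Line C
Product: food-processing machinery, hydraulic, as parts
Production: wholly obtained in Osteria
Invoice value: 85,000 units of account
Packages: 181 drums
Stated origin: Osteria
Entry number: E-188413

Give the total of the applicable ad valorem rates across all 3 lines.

63%

Line A: agricultural → XVI.3; electrically operated → XVI.3.2; reconditioned → XVI.3.2.2. Scheduled 15%. Pellucia agreement on XVI.1.2: XVI.3.2.2 not covered; Pellucia agreement on XVI.3.1.1: XVI.3.2.2 not covered; Pellucia agreement on XVI.2.1.3: XVI.3.2.2 not covered. → 15%.
Line B: textile-working → XVI.1; hydraulic → XVI.1.1; as parts → XVI.1.1.2. Scheduled 10%. quota on XVI.1.1 open → in-quota 8%; anti-dumping (Brenmore, XVI.1): +21%; total 8% + 21% = 29%. → 29%.
Line C: food-processing → XVI.2; hydraulic → XVI.2.1; as parts → XVI.2.1.1. Scheduled 32%. Osteria agreement on XVI.2.1: wholly obtained → 19% available; preferential 19%. → 19%.
Sum: 15% + 29% + 19% = 63%.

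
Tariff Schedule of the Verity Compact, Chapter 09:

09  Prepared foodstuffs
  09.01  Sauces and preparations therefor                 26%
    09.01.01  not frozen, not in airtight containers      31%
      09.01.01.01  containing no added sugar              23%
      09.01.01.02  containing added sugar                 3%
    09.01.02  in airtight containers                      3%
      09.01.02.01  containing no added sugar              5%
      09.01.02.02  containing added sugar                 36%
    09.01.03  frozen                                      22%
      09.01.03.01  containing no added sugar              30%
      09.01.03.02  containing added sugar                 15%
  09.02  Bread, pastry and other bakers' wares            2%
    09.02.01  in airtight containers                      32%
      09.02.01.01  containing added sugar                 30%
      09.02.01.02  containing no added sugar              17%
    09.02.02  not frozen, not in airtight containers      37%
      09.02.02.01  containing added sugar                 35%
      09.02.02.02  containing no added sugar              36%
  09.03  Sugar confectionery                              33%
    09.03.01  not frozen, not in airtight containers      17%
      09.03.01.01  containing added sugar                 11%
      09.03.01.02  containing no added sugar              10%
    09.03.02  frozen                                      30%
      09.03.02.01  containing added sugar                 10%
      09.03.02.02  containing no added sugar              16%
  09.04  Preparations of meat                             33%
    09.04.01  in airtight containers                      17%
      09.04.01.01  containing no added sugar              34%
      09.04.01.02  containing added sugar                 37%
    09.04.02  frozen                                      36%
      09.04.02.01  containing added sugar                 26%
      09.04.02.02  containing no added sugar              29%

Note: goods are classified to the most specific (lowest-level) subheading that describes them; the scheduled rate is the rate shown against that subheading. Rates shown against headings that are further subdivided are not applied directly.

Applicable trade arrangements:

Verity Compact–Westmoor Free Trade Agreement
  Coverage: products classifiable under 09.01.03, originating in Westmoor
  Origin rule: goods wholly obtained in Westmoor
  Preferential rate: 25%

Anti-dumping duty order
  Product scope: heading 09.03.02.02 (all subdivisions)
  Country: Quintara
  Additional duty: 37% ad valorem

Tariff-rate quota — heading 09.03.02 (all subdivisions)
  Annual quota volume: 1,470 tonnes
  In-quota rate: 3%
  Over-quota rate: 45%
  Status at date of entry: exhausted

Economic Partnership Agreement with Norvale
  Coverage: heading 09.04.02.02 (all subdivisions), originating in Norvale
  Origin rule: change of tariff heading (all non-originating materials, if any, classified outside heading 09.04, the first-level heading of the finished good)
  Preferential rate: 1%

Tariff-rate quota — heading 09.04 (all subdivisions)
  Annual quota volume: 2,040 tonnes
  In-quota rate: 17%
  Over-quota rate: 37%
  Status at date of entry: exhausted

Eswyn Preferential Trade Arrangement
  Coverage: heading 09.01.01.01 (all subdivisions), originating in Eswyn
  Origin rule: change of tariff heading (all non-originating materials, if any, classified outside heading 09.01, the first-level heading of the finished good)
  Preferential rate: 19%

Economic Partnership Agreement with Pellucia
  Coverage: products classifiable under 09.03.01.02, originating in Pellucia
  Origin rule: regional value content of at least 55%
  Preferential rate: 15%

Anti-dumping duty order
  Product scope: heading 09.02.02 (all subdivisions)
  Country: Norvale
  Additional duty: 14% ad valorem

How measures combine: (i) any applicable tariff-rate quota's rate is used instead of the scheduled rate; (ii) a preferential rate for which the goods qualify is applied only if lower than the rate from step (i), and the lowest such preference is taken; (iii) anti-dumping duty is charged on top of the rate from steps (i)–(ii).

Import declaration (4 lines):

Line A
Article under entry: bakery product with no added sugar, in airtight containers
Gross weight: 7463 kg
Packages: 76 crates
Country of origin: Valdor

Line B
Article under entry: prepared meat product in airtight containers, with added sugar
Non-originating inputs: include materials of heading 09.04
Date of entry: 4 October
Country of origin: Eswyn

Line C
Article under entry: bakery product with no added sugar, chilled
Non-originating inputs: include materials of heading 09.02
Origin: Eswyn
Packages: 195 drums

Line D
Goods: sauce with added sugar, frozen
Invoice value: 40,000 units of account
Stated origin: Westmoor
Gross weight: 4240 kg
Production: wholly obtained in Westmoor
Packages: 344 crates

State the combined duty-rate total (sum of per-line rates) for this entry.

105%

Line A: bakery product → 09.02; in airtight containers → 09.02.01; with no added sugar → 09.02.01.02. Scheduled 17%. No special measure applies. → 17%.
Line B: prepared meat product → 09.04; in airtight containers → 09.04.01; with added sugar → 09.04.01.02. Scheduled 37%. quota on 09.04 exhausted → over-quota 37%; Eswyn agreement on 09.01.01.01: 09.04.01.02 not covered. → 37%.
Line C: bakery product → 09.02; chilled → 09.02.02; with no added sugar → 09.02.02.02. Scheduled 36%. Eswyn agreement on 09.01.01.01: 09.02.02.02 not covered. → 36%.
Line D: sauce → 09.01; frozen → 09.01.03; with added sugar → 09.01.03.02. Scheduled 15%. Westmoor agreement on 09.01.03: wholly obtained → 25% available; preference 25% not lower than 15% → no reduction. → 15%.
Sum: 17% + 37% + 36% + 15% = 105%.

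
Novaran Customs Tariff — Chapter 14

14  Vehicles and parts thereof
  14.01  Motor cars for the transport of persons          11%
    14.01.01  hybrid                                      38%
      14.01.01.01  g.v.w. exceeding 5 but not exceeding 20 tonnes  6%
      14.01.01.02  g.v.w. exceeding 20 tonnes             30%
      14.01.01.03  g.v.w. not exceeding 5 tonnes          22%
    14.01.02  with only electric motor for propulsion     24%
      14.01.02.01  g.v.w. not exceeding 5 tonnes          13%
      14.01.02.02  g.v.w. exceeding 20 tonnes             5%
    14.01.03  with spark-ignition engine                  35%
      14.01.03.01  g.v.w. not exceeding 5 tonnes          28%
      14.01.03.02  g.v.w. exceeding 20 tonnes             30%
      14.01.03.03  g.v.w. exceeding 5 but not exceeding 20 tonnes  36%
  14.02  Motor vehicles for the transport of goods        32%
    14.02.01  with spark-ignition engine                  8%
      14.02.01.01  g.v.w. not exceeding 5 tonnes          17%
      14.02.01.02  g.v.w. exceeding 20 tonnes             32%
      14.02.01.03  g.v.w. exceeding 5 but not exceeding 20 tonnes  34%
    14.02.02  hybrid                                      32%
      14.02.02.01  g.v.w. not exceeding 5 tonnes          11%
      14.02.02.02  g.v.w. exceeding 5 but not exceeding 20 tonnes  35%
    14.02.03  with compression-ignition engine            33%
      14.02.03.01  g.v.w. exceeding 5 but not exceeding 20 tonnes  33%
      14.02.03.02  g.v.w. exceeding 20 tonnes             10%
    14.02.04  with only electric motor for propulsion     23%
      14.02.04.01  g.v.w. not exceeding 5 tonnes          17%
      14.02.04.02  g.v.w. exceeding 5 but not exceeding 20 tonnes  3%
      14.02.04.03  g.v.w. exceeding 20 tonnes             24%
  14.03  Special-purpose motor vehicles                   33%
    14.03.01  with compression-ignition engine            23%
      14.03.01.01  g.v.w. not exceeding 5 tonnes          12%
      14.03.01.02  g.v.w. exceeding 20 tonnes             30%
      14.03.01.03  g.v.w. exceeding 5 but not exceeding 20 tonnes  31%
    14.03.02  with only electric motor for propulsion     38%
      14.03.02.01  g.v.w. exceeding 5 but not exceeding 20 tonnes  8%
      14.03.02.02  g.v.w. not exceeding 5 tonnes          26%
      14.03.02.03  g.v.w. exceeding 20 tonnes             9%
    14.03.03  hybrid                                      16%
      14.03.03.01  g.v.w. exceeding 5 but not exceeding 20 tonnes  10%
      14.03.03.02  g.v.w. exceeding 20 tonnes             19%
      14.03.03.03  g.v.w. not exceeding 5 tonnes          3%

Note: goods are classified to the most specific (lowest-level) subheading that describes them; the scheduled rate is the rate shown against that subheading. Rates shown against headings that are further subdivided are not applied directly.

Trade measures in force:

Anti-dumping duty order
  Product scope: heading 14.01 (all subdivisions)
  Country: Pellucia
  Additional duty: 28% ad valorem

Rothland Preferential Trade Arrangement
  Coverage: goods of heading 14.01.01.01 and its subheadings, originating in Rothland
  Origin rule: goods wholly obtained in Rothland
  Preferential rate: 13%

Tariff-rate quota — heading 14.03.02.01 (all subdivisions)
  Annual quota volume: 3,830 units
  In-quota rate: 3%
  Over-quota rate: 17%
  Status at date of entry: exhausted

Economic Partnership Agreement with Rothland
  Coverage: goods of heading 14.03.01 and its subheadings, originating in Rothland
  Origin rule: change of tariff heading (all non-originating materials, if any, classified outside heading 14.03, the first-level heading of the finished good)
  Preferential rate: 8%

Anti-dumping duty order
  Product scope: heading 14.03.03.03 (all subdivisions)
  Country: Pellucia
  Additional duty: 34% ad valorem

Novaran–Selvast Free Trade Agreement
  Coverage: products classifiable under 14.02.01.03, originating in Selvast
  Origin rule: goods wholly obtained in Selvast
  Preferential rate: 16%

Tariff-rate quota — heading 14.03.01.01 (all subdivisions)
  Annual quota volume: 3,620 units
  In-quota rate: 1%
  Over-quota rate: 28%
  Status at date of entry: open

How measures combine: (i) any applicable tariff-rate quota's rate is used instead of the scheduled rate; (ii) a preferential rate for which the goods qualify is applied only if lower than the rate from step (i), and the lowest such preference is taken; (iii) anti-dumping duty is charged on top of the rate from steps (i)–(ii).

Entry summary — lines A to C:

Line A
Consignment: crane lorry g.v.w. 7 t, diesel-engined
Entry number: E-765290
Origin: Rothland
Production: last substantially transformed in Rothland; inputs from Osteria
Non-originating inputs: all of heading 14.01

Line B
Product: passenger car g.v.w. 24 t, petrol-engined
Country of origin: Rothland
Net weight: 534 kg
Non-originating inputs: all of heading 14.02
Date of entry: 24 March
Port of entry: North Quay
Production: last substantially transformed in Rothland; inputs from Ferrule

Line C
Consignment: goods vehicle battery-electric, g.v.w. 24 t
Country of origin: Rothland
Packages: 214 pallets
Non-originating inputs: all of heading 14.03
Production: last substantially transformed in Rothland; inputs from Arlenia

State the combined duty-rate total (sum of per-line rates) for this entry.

62%

Line A: crane lorry → 14.03; diesel-engined → 14.03.01; g.v.w. 7 t → 14.03.01.03. Scheduled 31%. Rothland agreement on 14.01.01.01: 14.03.01.03 not covered; Rothland agreement on 14.03.01: CTH met → 8% available; preferential 8%. → 8%.
Line B: passenger car → 14.01; petrol-engined → 14.01.03; g.v.w. 24 t → 14.01.03.02. Scheduled 30%. Rothland agreement on 14.01.01.01: 14.01.03.02 not covered; Rothland agreement on 14.03.01: 14.01.03.02 not covered. → 30%.
Line C: goods vehicle → 14.02; battery-electric → 14.02.04; g.v.w. 24 t → 14.02.04.03. Scheduled 24%. Rothland agreement on 14.01.01.01: 14.02.04.03 not covered; Rothland agreement on 14.03.01: 14.02.04.03 not covered. → 24%.
Sum: 8% + 30% + 24% = 62%.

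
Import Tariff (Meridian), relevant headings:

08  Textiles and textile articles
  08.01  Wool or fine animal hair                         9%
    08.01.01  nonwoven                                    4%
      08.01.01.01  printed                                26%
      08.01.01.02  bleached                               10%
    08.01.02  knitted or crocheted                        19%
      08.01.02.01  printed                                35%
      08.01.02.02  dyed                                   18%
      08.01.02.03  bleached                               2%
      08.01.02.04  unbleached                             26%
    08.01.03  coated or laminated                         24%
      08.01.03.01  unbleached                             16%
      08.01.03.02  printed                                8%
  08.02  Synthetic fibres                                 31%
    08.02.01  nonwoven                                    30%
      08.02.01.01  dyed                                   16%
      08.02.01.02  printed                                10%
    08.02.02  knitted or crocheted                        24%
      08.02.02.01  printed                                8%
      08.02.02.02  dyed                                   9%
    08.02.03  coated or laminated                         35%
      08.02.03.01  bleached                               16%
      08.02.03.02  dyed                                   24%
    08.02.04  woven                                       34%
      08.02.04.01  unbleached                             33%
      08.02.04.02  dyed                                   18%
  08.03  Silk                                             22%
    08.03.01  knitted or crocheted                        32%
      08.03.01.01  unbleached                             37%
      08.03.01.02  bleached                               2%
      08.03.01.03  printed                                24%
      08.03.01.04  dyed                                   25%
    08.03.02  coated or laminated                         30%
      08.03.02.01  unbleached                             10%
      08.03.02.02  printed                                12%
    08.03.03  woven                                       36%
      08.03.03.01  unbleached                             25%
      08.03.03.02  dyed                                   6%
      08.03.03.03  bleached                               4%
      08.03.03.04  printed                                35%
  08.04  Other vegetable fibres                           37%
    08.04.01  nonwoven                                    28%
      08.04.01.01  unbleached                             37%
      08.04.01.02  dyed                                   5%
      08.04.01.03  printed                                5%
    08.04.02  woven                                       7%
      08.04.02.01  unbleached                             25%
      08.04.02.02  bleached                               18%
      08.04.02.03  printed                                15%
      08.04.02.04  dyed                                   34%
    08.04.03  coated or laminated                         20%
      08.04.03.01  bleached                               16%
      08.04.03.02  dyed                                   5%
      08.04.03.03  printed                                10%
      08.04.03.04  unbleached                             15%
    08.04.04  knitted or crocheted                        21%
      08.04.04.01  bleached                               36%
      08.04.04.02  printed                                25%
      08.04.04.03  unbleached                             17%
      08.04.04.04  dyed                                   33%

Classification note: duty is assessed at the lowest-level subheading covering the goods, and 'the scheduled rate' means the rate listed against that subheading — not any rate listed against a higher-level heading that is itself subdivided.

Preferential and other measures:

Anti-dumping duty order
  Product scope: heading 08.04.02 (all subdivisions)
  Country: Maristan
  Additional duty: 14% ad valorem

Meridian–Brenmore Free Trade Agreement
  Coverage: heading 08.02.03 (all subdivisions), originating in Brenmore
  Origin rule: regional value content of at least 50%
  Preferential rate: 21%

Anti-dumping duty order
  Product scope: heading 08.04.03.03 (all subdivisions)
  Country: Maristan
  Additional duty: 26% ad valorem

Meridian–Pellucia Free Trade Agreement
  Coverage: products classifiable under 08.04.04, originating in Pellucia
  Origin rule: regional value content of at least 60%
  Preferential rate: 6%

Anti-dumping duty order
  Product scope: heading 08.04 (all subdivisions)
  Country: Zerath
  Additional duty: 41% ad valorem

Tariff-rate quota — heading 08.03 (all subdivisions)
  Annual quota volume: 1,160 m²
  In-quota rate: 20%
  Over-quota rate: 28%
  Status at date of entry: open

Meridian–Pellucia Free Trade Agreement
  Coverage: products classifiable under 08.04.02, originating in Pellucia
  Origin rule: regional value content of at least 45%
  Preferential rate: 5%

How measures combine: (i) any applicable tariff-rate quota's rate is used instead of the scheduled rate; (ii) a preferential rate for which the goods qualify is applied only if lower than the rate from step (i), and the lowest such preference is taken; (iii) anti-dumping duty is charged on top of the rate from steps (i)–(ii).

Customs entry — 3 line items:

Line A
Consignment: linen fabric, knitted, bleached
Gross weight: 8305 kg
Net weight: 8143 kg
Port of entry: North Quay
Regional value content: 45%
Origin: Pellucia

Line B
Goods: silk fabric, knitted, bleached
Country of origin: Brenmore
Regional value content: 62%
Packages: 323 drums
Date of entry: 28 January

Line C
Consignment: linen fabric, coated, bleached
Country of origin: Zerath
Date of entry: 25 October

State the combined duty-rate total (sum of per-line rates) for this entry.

Line A: linen → 08.04; knitted → 08.04.04; bleached → 08.04.04.01. Scheduled 36%. Pellucia agreement on 08.04.04: RVC < 60%; Pellucia agreement on 08.04.02: 08.04.04.01 not covered. → 36%.
Line B: silk → 08.03; knitted → 08.03.01; bleached → 08.03.01.02. Scheduled 2%. quota on 08.03 open → in-quota 20%; Brenmore agreement on 08.02.03: 08.03.01.02 not covered. → 20%.
Line C: linen → 08.04; coated → 08.04.03; bleached → 08.04.03.01. Scheduled 16%. anti-dumping (Zerath, 08.04): +41%; total 16% + 41% = 57%. → 57%.
Sum: 36% + 20% + 57% = 113%.

113%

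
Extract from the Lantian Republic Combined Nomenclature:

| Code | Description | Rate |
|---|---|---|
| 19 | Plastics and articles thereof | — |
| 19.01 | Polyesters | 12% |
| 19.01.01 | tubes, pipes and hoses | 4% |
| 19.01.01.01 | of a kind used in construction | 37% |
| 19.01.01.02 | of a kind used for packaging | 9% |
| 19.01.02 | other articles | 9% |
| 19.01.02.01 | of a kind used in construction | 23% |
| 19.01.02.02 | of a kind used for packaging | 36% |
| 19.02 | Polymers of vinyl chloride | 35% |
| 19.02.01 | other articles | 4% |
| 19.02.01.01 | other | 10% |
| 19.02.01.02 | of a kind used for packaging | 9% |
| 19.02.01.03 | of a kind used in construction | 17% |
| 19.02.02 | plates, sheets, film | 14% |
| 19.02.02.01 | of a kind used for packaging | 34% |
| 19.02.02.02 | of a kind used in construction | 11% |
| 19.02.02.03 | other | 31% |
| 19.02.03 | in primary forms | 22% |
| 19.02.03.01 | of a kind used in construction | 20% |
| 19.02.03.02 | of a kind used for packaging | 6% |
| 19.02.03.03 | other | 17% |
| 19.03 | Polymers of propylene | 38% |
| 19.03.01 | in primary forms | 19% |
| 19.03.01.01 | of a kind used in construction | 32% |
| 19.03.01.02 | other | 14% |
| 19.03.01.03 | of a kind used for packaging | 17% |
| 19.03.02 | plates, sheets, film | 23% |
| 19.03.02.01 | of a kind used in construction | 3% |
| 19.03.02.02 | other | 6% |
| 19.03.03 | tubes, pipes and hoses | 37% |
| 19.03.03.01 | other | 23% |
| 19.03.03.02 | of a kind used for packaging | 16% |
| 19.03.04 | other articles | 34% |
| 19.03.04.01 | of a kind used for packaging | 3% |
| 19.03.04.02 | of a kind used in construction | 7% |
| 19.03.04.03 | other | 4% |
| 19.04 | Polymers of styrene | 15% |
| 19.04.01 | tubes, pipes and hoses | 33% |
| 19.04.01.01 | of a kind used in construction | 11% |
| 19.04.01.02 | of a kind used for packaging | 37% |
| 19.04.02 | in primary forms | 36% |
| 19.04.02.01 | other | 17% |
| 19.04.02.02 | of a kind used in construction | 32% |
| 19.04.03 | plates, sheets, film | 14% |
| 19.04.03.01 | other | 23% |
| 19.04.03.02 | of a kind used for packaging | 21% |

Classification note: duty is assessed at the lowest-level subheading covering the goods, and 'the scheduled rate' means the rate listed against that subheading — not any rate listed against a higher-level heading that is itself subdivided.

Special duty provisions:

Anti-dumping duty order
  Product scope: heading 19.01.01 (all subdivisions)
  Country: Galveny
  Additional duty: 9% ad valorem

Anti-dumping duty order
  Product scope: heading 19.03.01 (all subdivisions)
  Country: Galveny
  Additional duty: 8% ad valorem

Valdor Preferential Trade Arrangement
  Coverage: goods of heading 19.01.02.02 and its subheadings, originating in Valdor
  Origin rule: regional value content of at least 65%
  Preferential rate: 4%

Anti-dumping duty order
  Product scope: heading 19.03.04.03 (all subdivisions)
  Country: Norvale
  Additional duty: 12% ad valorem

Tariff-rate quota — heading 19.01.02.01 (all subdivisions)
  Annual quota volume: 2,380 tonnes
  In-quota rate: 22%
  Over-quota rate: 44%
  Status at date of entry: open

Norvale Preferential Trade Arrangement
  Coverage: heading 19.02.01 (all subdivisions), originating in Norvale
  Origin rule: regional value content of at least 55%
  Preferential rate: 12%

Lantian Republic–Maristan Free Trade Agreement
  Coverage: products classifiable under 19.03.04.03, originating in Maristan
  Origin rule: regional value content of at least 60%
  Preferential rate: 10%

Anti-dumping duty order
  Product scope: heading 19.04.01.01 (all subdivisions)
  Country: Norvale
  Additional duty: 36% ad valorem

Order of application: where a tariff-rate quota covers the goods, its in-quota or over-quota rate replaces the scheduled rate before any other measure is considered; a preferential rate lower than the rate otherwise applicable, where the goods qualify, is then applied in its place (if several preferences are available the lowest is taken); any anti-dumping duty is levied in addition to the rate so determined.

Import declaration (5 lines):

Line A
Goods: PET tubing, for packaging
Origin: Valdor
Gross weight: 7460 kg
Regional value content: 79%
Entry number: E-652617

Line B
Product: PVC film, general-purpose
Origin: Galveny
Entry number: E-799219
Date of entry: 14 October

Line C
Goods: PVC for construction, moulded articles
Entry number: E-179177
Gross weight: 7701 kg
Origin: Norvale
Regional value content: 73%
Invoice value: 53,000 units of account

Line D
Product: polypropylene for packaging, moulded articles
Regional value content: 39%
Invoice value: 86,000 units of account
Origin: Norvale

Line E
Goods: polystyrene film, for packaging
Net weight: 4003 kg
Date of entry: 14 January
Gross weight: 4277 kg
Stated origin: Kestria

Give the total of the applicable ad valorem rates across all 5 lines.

76%

Line A: PET → 19.01; tubing → 19.01.01; for packaging → 19.01.01.02. Scheduled 9%. Valdor agreement on 19.01.02.02: 19.01.01.02 not covered. → 9%.
Line B: PVC → 19.02; film → 19.02.02; general-purpose → 19.02.02.03. Scheduled 31%. No special measure applies. → 31%.
Line C: PVC → 19.02; moulded articles → 19.02.01; for construction → 19.02.01.03. Scheduled 17%. Norvale agreement on 19.02.01: RVC ≥ 55% → 12% available; preferential 12%. → 12%.
Line D: polypropylene → 19.03; moulded articles → 19.03.04; for packaging → 19.03.04.01. Scheduled 3%. Norvale agreement on 19.02.01: 19.03.04.01 not covered. → 3%.
Line E: polystyrene → 19.04; film → 19.04.03; for packaging → 19.04.03.02. Scheduled 21%. No special measure applies. → 21%.
Sum: 9% + 31% + 12% + 3% + 21% = 76%.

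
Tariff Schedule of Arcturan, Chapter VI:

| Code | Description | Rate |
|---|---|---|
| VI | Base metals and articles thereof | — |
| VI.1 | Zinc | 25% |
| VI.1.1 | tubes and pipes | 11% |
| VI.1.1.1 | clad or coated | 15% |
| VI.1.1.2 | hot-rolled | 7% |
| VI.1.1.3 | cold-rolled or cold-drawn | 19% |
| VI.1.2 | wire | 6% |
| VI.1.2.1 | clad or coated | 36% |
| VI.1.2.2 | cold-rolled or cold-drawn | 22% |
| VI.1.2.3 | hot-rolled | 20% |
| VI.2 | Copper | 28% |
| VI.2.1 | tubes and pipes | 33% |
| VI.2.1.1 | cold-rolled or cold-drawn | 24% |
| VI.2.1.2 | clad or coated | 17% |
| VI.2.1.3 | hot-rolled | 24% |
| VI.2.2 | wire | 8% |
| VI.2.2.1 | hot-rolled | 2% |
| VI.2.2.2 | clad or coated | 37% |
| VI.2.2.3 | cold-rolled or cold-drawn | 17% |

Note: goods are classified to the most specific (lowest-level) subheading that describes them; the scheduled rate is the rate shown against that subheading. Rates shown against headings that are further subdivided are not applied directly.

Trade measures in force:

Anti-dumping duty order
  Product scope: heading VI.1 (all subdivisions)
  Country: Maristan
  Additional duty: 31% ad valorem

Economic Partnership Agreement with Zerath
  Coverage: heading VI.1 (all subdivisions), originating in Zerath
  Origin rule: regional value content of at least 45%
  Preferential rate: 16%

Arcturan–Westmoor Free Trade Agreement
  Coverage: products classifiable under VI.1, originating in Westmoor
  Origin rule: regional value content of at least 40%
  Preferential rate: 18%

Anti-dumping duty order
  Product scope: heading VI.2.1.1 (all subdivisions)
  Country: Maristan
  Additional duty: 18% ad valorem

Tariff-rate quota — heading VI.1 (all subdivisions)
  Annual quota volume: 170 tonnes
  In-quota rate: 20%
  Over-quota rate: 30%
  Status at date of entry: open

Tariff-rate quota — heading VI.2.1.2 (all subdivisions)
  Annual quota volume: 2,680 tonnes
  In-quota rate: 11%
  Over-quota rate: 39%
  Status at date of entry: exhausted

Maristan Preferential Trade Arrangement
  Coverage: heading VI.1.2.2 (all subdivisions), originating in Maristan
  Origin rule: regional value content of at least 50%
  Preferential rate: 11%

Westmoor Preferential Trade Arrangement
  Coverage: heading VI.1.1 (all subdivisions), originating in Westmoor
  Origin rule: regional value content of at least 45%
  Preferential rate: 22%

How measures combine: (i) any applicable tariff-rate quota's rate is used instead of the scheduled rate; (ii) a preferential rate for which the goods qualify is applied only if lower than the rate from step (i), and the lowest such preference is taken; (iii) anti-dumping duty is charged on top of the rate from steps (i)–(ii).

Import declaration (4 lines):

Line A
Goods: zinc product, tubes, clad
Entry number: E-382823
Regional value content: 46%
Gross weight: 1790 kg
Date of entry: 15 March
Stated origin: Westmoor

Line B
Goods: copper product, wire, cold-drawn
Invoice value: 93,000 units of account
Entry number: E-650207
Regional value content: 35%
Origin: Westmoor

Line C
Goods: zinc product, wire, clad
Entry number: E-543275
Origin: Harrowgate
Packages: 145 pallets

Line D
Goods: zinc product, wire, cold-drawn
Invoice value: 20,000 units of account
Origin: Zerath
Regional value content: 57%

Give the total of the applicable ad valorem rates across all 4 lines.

71%

Line A: zinc → VI.1; tubes → VI.1.1; clad → VI.1.1.1. Scheduled 15%. quota on VI.1 open → in-quota 20%; Westmoor agreement on VI.1: RVC ≥ 40% → 18% available; Westmoor agreement on VI.1.1: RVC ≥ 45% → 22% available; preferential 18%. → 18%.
Line B: copper → VI.2; wire → VI.2.2; cold-drawn → VI.2.2.3. Scheduled 17%. Westmoor agreement on VI.1: VI.2.2.3 not covered; Westmoor agreement on VI.1.1: VI.2.2.3 not covered. → 17%.
Line C: zinc → VI.1; wire → VI.1.2; clad → VI.1.2.1. Scheduled 36%. quota on VI.1 open → in-quota 20%. → 20%.
Line D: zinc → VI.1; wire → VI.1.2; cold-drawn → VI.1.2.2. Scheduled 22%. quota on VI.1 open → in-quota 20%; Zerath agreement on VI.1: RVC ≥ 45% → 16% available; preferential 16%. → 16%.
Sum: 18% + 17% + 20% + 16% = 71%.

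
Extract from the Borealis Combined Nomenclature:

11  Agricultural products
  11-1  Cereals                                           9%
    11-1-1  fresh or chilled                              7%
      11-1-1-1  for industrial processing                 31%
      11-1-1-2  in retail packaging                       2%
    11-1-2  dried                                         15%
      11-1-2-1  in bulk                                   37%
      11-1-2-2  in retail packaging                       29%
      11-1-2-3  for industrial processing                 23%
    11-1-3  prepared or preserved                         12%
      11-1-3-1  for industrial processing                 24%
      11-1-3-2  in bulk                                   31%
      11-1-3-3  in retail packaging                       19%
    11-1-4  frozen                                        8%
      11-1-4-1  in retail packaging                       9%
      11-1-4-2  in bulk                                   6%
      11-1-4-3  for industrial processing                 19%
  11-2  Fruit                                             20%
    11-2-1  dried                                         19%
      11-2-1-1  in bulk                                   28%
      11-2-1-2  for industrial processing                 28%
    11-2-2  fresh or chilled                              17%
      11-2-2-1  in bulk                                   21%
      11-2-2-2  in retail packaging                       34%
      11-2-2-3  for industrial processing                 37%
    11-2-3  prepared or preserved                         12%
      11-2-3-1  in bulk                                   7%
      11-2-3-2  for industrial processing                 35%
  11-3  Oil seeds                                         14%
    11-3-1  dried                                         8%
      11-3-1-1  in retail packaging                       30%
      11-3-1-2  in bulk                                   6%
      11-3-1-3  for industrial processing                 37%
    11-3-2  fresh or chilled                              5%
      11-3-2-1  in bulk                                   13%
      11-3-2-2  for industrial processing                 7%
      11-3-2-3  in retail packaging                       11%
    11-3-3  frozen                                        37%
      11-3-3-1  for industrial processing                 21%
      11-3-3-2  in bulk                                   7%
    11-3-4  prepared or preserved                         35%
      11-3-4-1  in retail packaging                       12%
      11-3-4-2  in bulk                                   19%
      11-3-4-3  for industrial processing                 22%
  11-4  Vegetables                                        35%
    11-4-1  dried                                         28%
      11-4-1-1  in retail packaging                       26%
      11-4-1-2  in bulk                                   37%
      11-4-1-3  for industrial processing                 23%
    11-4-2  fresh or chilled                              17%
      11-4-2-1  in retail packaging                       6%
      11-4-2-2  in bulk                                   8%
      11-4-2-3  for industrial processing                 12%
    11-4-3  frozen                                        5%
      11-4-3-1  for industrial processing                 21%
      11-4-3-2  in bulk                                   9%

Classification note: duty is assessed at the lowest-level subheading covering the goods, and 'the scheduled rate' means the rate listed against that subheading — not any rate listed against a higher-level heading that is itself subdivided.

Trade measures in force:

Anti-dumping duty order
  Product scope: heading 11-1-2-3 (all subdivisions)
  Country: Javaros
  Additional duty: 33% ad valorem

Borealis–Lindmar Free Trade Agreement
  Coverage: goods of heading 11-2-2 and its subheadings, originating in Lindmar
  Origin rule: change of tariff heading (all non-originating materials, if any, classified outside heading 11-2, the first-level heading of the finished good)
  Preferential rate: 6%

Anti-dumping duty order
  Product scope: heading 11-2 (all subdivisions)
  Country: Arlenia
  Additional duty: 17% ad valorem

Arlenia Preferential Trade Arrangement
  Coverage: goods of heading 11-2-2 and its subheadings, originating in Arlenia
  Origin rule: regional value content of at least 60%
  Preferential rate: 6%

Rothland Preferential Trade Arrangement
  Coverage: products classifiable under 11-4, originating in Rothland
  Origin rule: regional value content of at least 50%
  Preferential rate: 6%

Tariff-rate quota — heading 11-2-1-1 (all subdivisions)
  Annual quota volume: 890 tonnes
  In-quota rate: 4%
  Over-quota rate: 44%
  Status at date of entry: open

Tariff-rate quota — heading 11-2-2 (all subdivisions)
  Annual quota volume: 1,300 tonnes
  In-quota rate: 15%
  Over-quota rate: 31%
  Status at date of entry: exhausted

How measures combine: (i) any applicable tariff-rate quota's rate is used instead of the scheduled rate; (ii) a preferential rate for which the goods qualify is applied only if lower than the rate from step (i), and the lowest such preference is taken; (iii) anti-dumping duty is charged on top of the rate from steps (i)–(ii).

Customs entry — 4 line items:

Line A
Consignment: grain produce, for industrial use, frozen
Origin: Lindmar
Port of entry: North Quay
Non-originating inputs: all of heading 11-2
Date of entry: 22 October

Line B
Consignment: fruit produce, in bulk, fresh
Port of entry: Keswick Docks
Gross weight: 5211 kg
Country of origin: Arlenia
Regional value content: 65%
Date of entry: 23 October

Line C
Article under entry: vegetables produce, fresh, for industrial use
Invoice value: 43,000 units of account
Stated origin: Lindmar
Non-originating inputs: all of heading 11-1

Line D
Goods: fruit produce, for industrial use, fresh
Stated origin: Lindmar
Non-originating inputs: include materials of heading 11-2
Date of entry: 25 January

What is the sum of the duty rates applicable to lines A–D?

85%

Line A: grain → 11-1; frozen → 11-1-4; for industrial use → 11-1-4-3. Scheduled 19%. Lindmar agreement on 11-2-2: 11-1-4-3 not covered. → 19%.
Line B: fruit → 11-2; fresh → 11-2-2; in bulk → 11-2-2-1. Scheduled 21%. quota on 11-2-2 exhausted → over-quota 31%; Arlenia agreement on 11-2-2: RVC ≥ 60% → 6% available; preferential 6%; anti-dumping (Arlenia, 11-2): +17%; total 6% + 17% = 23%. → 23%.
Line C: vegetables → 11-4; fresh → 11-4-2; for industrial use → 11-4-2-3. Scheduled 12%. Lindmar agreement on 11-2-2: 11-4-2-3 not covered. → 12%.
Line D: fruit → 11-2; fresh → 11-2-2; for industrial use → 11-2-2-3. Scheduled 37%. quota on 11-2-2 exhausted → over-quota 31%; Lindmar agreement on 11-2-2: CTH not met. → 31%.
Sum: 19% + 23% + 12% + 31% = 85%.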